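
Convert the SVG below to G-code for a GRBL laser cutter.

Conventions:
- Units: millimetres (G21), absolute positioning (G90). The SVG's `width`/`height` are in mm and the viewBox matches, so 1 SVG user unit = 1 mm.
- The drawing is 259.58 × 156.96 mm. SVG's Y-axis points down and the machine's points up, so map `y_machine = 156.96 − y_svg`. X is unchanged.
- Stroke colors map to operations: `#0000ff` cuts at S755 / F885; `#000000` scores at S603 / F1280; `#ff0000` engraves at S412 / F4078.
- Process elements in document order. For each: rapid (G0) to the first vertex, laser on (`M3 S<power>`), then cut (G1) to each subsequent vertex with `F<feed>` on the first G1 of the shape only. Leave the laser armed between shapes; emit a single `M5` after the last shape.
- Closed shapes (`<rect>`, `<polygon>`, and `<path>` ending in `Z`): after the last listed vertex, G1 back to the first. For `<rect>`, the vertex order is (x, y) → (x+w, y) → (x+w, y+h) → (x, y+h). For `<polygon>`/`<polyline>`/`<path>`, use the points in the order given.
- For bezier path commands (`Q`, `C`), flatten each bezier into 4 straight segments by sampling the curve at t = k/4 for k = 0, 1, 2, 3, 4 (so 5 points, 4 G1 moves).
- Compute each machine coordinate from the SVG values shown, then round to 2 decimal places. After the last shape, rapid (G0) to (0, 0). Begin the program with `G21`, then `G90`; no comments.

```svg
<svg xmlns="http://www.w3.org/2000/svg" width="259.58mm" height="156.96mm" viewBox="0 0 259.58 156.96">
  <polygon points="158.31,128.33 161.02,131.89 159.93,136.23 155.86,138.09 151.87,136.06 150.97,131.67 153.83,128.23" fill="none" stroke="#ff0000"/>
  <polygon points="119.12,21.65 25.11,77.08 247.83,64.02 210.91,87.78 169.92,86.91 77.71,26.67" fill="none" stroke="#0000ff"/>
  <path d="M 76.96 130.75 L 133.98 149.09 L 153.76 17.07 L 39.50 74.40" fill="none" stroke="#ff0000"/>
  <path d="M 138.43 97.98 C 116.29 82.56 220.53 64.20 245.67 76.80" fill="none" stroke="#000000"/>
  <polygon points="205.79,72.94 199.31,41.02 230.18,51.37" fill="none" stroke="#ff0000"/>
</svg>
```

Since the viewBox matches the mm dimensions, user units are millimetres directly. The only transform is the Y-flip y_m = 156.96 − y_svg.

Shape 1 is a regular polygon drawn with `<polygon>`. Its stroke #ff0000 means engrave at S412, F4078. After flipping Y the toolpath is (158.31,28.63) → (161.02,25.07) → (159.93,20.73) → (155.86,18.87) → (151.87,20.90) → (150.97,25.29) → (153.83,28.73) → (158.31,28.63), returning to the start.

Shape 2 is a closed polygon drawn with `<polygon>`. Its stroke #0000ff means cut at S755, F885. After flipping Y the toolpath is (119.12,135.31) → (25.11,79.88) → (247.83,92.94) → (210.91,69.18) → (169.92,70.05) → (77.71,130.29) → (119.12,135.31), returning to the start.

Shape 3 is a open polyline drawn with `<path>`. Its stroke #ff0000 means engrave at S412, F4078. After flipping Y the toolpath is (76.96,26.21) → (133.98,7.87) → (153.76,139.89) → (39.50,82.56).

Shape 4 is a cubic bezier drawn with `<path>`. Its stroke #000000 means score at S603, F1280. After flipping Y the toolpath is (138.43,58.98) → (142.31,70.57) → (174.32,80.08) → (215.19,84.33) → (245.67,80.16).

Shape 5 is a regular polygon drawn with `<polygon>`. Its stroke #ff0000 means engrave at S412, F4078. After flipping Y the toolpath is (205.79,84.02) → (199.31,115.94) → (230.18,105.59) → (205.79,84.02), returning to the start.

G21
G90
G0 X158.31 Y28.63
M3 S412
G1 X161.02 Y25.07 F4078
G1 X159.93 Y20.73
G1 X155.86 Y18.87
G1 X151.87 Y20.90
G1 X150.97 Y25.29
G1 X153.83 Y28.73
G1 X158.31 Y28.63
G0 X119.12 Y135.31
M3 S755
G1 X25.11 Y79.88 F885
G1 X247.83 Y92.94
G1 X210.91 Y69.18
G1 X169.92 Y70.05
G1 X77.71 Y130.29
G1 X119.12 Y135.31
G0 X76.96 Y26.21
M3 S412
G1 X133.98 Y7.87 F4078
G1 X153.76 Y139.89
G1 X39.50 Y82.56
G0 X138.43 Y58.98
M3 S603
G1 X142.31 Y70.57 F1280
G1 X174.32 Y80.08
G1 X215.19 Y84.33
G1 X245.67 Y80.16
G0 X205.79 Y84.02
M3 S412
G1 X199.31 Y115.94 F4078
G1 X230.18 Y105.59
G1 X205.79 Y84.02
M5
G0 X0.00 Y0.00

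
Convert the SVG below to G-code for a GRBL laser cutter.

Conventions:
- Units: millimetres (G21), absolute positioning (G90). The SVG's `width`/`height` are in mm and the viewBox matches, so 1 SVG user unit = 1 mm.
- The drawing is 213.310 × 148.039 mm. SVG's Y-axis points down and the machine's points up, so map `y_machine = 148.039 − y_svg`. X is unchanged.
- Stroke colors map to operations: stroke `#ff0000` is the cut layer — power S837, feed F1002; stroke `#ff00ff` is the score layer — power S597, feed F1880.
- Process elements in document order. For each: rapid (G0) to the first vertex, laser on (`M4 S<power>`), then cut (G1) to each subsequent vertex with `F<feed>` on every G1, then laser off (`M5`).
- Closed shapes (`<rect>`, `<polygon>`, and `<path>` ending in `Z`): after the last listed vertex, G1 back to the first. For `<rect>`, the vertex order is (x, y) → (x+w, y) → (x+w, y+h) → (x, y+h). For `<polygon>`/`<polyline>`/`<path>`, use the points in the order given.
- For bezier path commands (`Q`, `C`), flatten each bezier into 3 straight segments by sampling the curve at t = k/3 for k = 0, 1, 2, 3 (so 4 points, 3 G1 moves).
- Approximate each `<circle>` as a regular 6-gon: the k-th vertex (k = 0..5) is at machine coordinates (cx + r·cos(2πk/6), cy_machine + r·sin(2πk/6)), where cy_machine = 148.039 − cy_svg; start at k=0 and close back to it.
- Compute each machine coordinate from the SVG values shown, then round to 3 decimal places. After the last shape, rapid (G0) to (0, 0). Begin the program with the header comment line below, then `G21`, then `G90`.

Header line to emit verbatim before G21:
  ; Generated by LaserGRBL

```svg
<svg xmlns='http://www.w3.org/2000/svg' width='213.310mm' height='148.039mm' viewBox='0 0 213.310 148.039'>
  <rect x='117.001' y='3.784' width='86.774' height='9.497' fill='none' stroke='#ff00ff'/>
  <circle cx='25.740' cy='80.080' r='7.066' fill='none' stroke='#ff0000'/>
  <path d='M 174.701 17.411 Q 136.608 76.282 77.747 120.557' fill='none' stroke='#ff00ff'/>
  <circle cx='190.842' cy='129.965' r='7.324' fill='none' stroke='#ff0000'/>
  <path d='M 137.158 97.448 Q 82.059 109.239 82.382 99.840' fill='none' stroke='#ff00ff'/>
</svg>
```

; Generated by LaserGRBL
G21
G90
G0 X117.001 Y144.255
M4 S597
G1 X203.775 Y144.255 F1880
G1 X203.775 Y134.758 F1880
G1 X117.001 Y134.758 F1880
G1 X117.001 Y144.255 F1880
M5
G0 X32.806 Y67.959
M4 S837
G1 X29.273 Y74.078 F1002
G1 X22.207 Y74.078 F1002
G1 X18.674 Y67.959 F1002
G1 X22.207 Y61.840 F1002
G1 X29.273 Y61.840 F1002
G1 X32.806 Y67.959 F1002
M5
G0 X174.701 Y130.628
M4 S597
G1 X146.998 Y93.002 F1880
G1 X114.680 Y58.620 F1880
G1 X77.747 Y27.482 F1880
M5
G0 X198.166 Y18.074
M4 S837
G1 X194.504 Y24.417 F1002
G1 X187.180 Y24.417 F1002
G1 X183.518 Y18.074 F1002
G1 X187.180 Y11.731 F1002
G1 X194.504 Y11.731 F1002
G1 X198.166 Y18.074 F1002
M5
G0 X137.158 Y50.591
M4 S597
G1 X106.583 Y45.085 F1880
G1 X88.325 Y44.287 F1880
G1 X82.382 Y48.199 F1880
M5
G0 X0.000 Y0.000

viewBox `0 0 213.310 148.039` with mm width/height → 1 unit = 1 mm. Flip: y_m = 148.039 − y_svg.

**Shape 1** — `<rect>` rectangle, stroke `#ff00ff` → score (S597, F1880). Machine vertices: (117.001,144.255) → (203.775,144.255) → (203.775,134.758) → (117.001,134.758) → (117.001,144.255). Closed: final G1 returns to the first vertex.

**Shape 2** — `<circle>` circle, stroke `#ff0000` → cut (S837, F1002). Machine vertices: (32.806,67.959) → (29.273,74.078) → (22.207,74.078) → (18.674,67.959) → (22.207,61.840) → (29.273,61.840) → (32.806,67.959). Closed: final G1 returns to the first vertex.

**Shape 3** — `<path>` quadratic bezier, stroke `#ff00ff` → score (S597, F1880). Control points (SVG): P0=(174.701,17.411), P1=(136.608,76.282), P2=(77.747,120.557); sampled at t=k/3. Machine vertices: (174.701,130.628) → (146.998,93.002) → (114.680,58.620) → (77.747,27.482). Open path.

**Shape 4** — `<circle>` circle, stroke `#ff0000` → cut (S837, F1002). Machine vertices: (198.166,18.074) → (194.504,24.417) → (187.180,24.417) → (183.518,18.074) → (187.180,11.731) → (194.504,11.731) → (198.166,18.074). Closed: final G1 returns to the first vertex.

**Shape 5** — `<path>` quadratic bezier, stroke `#ff00ff` → score (S597, F1880). Control points (SVG): P0=(137.158,97.448), P1=(82.059,109.239), P2=(82.382,99.840); sampled at t=k/3. Machine vertices: (137.158,50.591) → (106.583,45.085) → (88.325,44.287) → (82.382,48.199). Open path.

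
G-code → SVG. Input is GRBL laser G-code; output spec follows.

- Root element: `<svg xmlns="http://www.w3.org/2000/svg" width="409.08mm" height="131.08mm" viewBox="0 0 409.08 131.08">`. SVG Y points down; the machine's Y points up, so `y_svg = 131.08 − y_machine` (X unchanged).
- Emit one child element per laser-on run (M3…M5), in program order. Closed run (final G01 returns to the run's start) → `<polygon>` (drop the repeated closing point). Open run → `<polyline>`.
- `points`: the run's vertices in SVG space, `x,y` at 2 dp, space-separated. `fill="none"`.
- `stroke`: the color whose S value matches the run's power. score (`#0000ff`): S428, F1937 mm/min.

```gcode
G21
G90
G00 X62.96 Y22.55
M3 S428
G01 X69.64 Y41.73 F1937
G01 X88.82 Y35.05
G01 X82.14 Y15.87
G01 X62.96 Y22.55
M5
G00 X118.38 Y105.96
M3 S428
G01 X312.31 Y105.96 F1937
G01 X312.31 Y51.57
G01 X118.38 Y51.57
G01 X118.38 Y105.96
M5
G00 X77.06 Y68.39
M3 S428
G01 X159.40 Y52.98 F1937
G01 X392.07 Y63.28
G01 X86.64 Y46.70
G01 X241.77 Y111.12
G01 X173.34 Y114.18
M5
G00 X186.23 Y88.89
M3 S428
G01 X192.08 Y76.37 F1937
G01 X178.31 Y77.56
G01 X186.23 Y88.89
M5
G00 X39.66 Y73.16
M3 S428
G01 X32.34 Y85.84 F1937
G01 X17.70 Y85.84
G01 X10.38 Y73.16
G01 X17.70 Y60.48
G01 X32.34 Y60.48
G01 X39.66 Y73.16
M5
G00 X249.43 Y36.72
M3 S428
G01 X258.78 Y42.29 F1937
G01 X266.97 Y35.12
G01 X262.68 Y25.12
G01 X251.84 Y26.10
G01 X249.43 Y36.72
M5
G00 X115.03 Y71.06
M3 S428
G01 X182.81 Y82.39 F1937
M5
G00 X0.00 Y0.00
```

Machine Y-up, SVG Y-down with viewBox height 131.08, so y_svg = 131.08 − y_machine; X carries over. Every run uses S428, so all elements get stroke `#0000ff` (score).

Run 1: The run returns to its start, so emit a `<polygon>` with points (Y-flipped): 62.96,108.53 69.64,89.35 88.82,96.03 82.14,115.21.

Run 2: The run returns to its start, so emit a `<polygon>` with points (Y-flipped): 118.38,25.12 312.31,25.12 312.31,79.51 118.38,79.51.

Run 3: The run is open, so emit a `<polyline>` with points (Y-flipped): 77.06,62.69 159.40,78.10 392.07,67.80 86.64,84.38 241.77,19.96 173.34,16.90.

Run 4: The run returns to its start, so emit a `<polygon>` with points (Y-flipped): 186.23,42.19 192.08,54.71 178.31,53.52.

Run 5: The run returns to its start, so emit a `<polygon>` with points (Y-flipped): 39.66,57.92 32.34,45.24 17.70,45.24 10.38,57.92 17.70,70.60 32.34,70.60.

Run 6: The run returns to its start, so emit a `<polygon>` with points (Y-flipped): 249.43,94.36 258.78,88.79 266.97,95.96 262.68,105.96 251.84,104.98.

Run 7: The run is open, so emit a `<polyline>` with points (Y-flipped): 115.03,60.02 182.81,48.69.

<svg xmlns="http://www.w3.org/2000/svg" width="409.08mm" height="131.08mm" viewBox="0 0 409.08 131.08">
  <polygon points="62.96,108.53 69.64,89.35 88.82,96.03 82.14,115.21" fill="none" stroke="#0000ff"/>
  <polygon points="118.38,25.12 312.31,25.12 312.31,79.51 118.38,79.51" fill="none" stroke="#0000ff"/>
  <polyline points="77.06,62.69 159.40,78.10 392.07,67.80 86.64,84.38 241.77,19.96 173.34,16.90" fill="none" stroke="#0000ff"/>
  <polygon points="186.23,42.19 192.08,54.71 178.31,53.52" fill="none" stroke="#0000ff"/>
  <polygon points="39.66,57.92 32.34,45.24 17.70,45.24 10.38,57.92 17.70,70.60 32.34,70.60" fill="none" stroke="#0000ff"/>
  <polygon points="249.43,94.36 258.78,88.79 266.97,95.96 262.68,105.96 251.84,104.98" fill="none" stroke="#0000ff"/>
  <polyline points="115.03,60.02 182.81,48.69" fill="none" stroke="#0000ff"/>
</svg>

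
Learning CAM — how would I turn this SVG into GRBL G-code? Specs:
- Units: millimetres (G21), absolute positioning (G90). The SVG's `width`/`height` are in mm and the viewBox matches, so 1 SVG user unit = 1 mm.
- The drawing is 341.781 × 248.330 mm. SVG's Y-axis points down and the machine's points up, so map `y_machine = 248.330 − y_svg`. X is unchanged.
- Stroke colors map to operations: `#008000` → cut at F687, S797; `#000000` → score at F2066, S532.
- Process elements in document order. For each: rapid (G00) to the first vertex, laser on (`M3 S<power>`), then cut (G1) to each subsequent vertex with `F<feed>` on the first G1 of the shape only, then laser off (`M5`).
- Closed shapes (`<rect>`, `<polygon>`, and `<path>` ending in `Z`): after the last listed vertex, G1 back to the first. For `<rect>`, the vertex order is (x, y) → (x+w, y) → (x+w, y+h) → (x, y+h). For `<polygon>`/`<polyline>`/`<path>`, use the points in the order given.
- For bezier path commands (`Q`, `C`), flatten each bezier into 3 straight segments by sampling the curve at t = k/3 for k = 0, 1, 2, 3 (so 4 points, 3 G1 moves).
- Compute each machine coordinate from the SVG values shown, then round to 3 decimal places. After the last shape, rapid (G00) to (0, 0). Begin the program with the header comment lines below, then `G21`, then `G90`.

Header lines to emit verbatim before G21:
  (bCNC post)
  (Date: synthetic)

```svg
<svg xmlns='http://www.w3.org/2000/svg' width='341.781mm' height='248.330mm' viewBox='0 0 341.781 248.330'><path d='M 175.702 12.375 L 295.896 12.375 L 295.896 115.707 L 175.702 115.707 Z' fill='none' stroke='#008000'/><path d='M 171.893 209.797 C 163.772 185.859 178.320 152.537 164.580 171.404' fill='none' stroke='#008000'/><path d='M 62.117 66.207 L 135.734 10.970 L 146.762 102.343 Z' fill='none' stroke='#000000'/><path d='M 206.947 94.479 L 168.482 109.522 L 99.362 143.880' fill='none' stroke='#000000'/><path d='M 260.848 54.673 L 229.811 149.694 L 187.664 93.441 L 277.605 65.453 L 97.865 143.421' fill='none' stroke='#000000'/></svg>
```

viewBox `0 0 341.781 248.330` with mm width/height → 1 unit = 1 mm. Flip: y_m = 248.330 − y_svg.

**Shape 1** — `<path>` rectangle, stroke `#008000` → cut (S797, F687). Machine vertices: (175.702,235.955) → (295.896,235.955) → (295.896,132.623) → (175.702,132.623) → (175.702,235.955). Closed: final G1 returns to the first vertex.

**Shape 2** — `<path>` cubic bezier, stroke `#008000` → cut (S797, F687). Control points (SVG): P0=(171.893,209.797), P1=(163.772,185.859), P2=(178.320,152.537), P3=(164.580,171.404); sampled at t=k/3. Machine vertices: (171.893,38.533) → (169.441,63.319) → (170.778,80.677) → (164.580,76.926). Open path.

**Shape 3** — `<path>` regular polygon, stroke `#000000` → score (S532, F2066). Machine vertices: (62.117,182.123) → (135.734,237.360) → (146.762,145.987) → (62.117,182.123). Closed: final G1 returns to the first vertex.

**Shape 4** — `<path>` open polyline, stroke `#000000` → score (S532, F2066). Machine vertices: (206.947,153.851) → (168.482,138.808) → (99.362,104.450). Open path.

**Shape 5** — `<path>` open polyline, stroke `#000000` → score (S532, F2066). Machine vertices: (260.848,193.657) → (229.811,98.636) → (187.664,154.889) → (277.605,182.877) → (97.865,104.909). Open path.

(bCNC post)
(Date: synthetic)
G21
G90
G00 X175.702 Y235.955
M3 S797
G1 X295.896 Y235.955 F687
G1 X295.896 Y132.623
G1 X175.702 Y132.623
G1 X175.702 Y235.955
M5
G00 X171.893 Y38.533
M3 S797
G1 X169.441 Y63.319 F687
G1 X170.778 Y80.677
G1 X164.580 Y76.926
M5
G00 X62.117 Y182.123
M3 S532
G1 X135.734 Y237.360 F2066
G1 X146.762 Y145.987
G1 X62.117 Y182.123
M5
G00 X206.947 Y153.851
M3 S532
G1 X168.482 Y138.808 F2066
G1 X99.362 Y104.450
M5
G00 X260.848 Y193.657
M3 S532
G1 X229.811 Y98.636 F2066
G1 X187.664 Y154.889
G1 X277.605 Y182.877
G1 X97.865 Y104.909
M5
G00 X0.000 Y0.000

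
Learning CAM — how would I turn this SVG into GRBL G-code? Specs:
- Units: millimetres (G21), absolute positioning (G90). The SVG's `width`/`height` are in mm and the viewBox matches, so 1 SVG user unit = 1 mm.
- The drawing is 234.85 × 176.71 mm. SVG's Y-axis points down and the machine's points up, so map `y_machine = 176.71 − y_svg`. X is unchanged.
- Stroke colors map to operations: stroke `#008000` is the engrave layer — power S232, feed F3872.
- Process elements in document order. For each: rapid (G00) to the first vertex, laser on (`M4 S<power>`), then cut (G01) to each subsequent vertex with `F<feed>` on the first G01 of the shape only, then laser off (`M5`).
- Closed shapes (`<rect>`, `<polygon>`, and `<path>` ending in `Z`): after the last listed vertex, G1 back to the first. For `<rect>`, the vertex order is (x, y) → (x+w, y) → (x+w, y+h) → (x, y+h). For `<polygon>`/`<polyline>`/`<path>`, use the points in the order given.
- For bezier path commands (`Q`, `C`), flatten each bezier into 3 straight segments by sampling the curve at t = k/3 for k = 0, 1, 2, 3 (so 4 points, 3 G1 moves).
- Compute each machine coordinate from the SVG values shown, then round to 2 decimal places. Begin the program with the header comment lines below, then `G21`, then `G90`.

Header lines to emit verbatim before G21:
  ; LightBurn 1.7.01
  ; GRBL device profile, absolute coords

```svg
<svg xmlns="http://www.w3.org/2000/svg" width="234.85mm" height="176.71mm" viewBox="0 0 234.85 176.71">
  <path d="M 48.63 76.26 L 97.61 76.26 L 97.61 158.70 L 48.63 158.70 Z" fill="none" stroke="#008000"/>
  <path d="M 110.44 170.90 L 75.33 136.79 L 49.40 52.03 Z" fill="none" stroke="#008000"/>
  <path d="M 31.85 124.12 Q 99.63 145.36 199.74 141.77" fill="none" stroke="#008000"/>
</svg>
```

Since the viewBox matches the mm dimensions, user units are millimetres directly. The only transform is the Y-flip y_m = 176.71 − y_svg.

Shape 1 is a rectangle drawn with `<path>`. Its stroke #008000 means engrave at S232, F3872. After flipping Y the toolpath is (48.63,100.45) → (97.61,100.45) → (97.61,18.01) → (48.63,18.01) → (48.63,100.45), returning to the start.

Shape 2 is a closed polygon drawn with `<path>`. Its stroke #008000 means engrave at S232, F3872. After flipping Y the toolpath is (110.44,5.81) → (75.33,39.92) → (49.40,124.68) → (110.44,5.81), returning to the start.

Shape 3 is a quadratic bezier drawn with `<path>`. Its stroke #008000 means engrave at S232, F3872. After flipping Y the toolpath is (31.85,52.59) → (80.63,41.19) → (136.59,35.31) → (199.74,34.94).

; LightBurn 1.7.01
; GRBL device profile, absolute coords
G21
G90
G00 X48.63 Y100.45
M4 S232
G01 X97.61 Y100.45 F3872
G01 X97.61 Y18.01
G01 X48.63 Y18.01
G01 X48.63 Y100.45
M5
G00 X110.44 Y5.81
M4 S232
G01 X75.33 Y39.92 F3872
G01 X49.40 Y124.68
G01 X110.44 Y5.81
M5
G00 X31.85 Y52.59
M4 S232
G01 X80.63 Y41.19 F3872
G01 X136.59 Y35.31
G01 X199.74 Y34.94
M5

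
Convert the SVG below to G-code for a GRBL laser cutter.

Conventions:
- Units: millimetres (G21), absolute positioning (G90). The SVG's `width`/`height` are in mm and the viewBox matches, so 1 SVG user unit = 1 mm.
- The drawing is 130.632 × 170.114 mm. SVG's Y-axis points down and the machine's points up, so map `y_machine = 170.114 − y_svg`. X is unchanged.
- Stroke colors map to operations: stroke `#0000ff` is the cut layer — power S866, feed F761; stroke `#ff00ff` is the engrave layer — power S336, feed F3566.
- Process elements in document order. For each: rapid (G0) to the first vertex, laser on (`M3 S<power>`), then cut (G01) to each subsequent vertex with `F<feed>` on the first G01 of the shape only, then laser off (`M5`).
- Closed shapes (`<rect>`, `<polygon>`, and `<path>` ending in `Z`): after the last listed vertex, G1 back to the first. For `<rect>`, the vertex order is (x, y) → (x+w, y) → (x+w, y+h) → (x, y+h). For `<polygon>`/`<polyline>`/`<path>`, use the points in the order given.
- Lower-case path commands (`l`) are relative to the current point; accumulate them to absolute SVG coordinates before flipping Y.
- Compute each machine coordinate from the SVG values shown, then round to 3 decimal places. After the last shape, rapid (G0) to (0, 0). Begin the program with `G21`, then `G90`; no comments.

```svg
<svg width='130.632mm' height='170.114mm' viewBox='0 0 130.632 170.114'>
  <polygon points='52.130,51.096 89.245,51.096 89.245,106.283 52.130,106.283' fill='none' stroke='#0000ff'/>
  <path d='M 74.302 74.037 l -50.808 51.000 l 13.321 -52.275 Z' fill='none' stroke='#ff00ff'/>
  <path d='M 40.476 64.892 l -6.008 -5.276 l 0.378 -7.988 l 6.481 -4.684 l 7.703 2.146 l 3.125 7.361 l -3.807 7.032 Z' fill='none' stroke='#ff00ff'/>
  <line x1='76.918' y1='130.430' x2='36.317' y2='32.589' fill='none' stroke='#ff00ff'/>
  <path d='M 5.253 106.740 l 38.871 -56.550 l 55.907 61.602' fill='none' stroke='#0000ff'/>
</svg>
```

G21
G90
G0 X52.130 Y119.018
M3 S866
G01 X89.245 Y119.018 F761
G01 X89.245 Y63.831
G01 X52.130 Y63.831
G01 X52.130 Y119.018
M5
G0 X74.302 Y96.077
M3 S336
G01 X23.494 Y45.077 F3566
G01 X36.815 Y97.352
G01 X74.302 Y96.077
M5
G0 X40.476 Y105.222
M3 S336
G01 X34.468 Y110.498 F3566
G01 X34.846 Y118.486
G01 X41.327 Y123.170
G01 X49.030 Y121.024
G01 X52.155 Y113.663
G01 X48.348 Y106.631
G01 X40.476 Y105.222
M5
G0 X76.918 Y39.684
M3 S336
G01 X36.317 Y137.525 F3566
M5
G0 X5.253 Y63.374
M3 S866
G01 X44.124 Y119.924 F761
G01 X100.031 Y58.322
M5
G0 X0.000 Y0.000

Since the viewBox matches the mm dimensions, user units are millimetres directly. The only transform is the Y-flip y_m = 170.114 − y_svg.

Shape 1 is a rectangle drawn with `<polygon>`. Its stroke #0000ff means cut at S866, F761. After flipping Y the toolpath is (52.130,119.018) → (89.245,119.018) → (89.245,63.831) → (52.130,63.831) → (52.130,119.018), returning to the start.

Shape 2 is a closed polygon drawn with `<path>`. Its stroke #ff00ff means engrave at S336, F3566. After flipping Y the toolpath is (74.302,96.077) → (23.494,45.077) → (36.815,97.352) → (74.302,96.077), returning to the start.

Shape 3 is a regular polygon drawn with `<path>`. Its stroke #ff00ff means engrave at S336, F3566. After flipping Y the toolpath is (40.476,105.222) → (34.468,110.498) → (34.846,118.486) → (41.327,123.170) → (49.030,121.024) → (52.155,113.663) → (48.348,106.631) → (40.476,105.222), returning to the start.

Shape 4 is a line segment drawn with `<line>`. Its stroke #ff00ff means engrave at S336, F3566. After flipping Y the toolpath is (76.918,39.684) → (36.317,137.525).

Shape 5 is a open polyline drawn with `<path>`. Its stroke #0000ff means cut at S866, F761. After flipping Y the toolpath is (5.253,63.374) → (44.124,119.924) → (100.031,58.322).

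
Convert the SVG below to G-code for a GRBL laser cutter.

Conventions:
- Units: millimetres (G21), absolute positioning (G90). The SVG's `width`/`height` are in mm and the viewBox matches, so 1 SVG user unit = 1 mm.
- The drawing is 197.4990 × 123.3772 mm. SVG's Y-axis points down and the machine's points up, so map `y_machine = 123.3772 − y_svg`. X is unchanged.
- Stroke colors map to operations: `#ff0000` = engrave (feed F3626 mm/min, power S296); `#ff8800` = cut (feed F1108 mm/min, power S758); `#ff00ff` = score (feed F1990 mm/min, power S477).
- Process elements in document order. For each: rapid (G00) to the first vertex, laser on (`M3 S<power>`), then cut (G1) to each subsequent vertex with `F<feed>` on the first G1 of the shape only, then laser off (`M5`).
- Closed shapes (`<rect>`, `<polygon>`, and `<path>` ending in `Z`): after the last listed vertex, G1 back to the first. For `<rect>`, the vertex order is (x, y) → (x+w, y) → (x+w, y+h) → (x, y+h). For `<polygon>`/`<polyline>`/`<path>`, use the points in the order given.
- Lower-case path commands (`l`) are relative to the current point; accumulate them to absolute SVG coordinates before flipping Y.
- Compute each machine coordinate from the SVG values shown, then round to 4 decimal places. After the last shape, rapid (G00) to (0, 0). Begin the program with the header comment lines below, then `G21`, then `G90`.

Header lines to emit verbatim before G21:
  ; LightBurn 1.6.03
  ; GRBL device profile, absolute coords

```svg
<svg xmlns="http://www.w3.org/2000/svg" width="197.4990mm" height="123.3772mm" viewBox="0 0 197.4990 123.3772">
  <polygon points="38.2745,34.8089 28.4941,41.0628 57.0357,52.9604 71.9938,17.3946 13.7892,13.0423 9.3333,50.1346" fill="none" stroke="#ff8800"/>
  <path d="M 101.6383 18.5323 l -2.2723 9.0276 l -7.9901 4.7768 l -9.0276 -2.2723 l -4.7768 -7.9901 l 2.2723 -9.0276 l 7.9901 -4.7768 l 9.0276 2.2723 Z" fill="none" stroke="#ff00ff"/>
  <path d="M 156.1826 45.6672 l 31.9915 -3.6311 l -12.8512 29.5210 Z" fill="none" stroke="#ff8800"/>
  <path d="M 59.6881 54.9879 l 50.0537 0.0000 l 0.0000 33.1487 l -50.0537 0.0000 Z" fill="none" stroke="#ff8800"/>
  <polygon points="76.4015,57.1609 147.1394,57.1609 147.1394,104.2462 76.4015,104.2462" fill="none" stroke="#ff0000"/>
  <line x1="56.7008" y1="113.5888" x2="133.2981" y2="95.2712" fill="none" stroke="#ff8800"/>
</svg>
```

Since the viewBox matches the mm dimensions, user units are millimetres directly. The only transform is the Y-flip y_m = 123.3772 − y_svg.

Shape 1 is a closed polygon drawn with `<polygon>`. Its stroke #ff8800 means cut at S758, F1108. After flipping Y the toolpath is (38.2745,88.5683) → (28.4941,82.3144) → (57.0357,70.4168) → (71.9938,105.9826) → (13.7892,110.3349) → (9.3333,73.2426) → (38.2745,88.5683), returning to the start.

Shape 2 is a regular polygon drawn with `<path>`. Its stroke #ff00ff means score at S477, F1990. After flipping Y the toolpath is (101.6383,104.8449) → (99.3660,95.8173) → (91.3759,91.0405) → (82.3483,93.3128) → (77.5715,101.3029) → (79.8438,110.3305) → (87.8339,115.1073) → (96.8615,112.8350) → (101.6383,104.8449), returning to the start.

Shape 3 is a regular polygon drawn with `<path>`. Its stroke #ff8800 means cut at S758, F1108. After flipping Y the toolpath is (156.1826,77.7100) → (188.1741,81.3411) → (175.3229,51.8201) → (156.1826,77.7100), returning to the start.

Shape 4 is a rectangle drawn with `<path>`. Its stroke #ff8800 means cut at S758, F1108. After flipping Y the toolpath is (59.6881,68.3893) → (109.7418,68.3893) → (109.7418,35.2406) → (59.6881,35.2406) → (59.6881,68.3893), returning to the start.

Shape 5 is a rectangle drawn with `<polygon>`. Its stroke #ff0000 means engrave at S296, F3626. After flipping Y the toolpath is (76.4015,66.2163) → (147.1394,66.2163) → (147.1394,19.1310) → (76.4015,19.1310) → (76.4015,66.2163), returning to the start.

Shape 6 is a line segment drawn with `<line>`. Its stroke #ff8800 means cut at S758, F1108. After flipping Y the toolpath is (56.7008,9.7884) → (133.2981,28.1060).

; LightBurn 1.6.03
; GRBL device profile, absolute coords
G21
G90
G00 X38.2745 Y88.5683
M3 S758
G1 X28.4941 Y82.3144 F1108
G1 X57.0357 Y70.4168
G1 X71.9938 Y105.9826
G1 X13.7892 Y110.3349
G1 X9.3333 Y73.2426
G1 X38.2745 Y88.5683
M5
G00 X101.6383 Y104.8449
M3 S477
G1 X99.3660 Y95.8173 F1990
G1 X91.3759 Y91.0405
G1 X82.3483 Y93.3128
G1 X77.5715 Y101.3029
G1 X79.8438 Y110.3305
G1 X87.8339 Y115.1073
G1 X96.8615 Y112.8350
G1 X101.6383 Y104.8449
M5
G00 X156.1826 Y77.7100
M3 S758
G1 X188.1741 Y81.3411 F1108
G1 X175.3229 Y51.8201
G1 X156.1826 Y77.7100
M5
G00 X59.6881 Y68.3893
M3 S758
G1 X109.7418 Y68.3893 F1108
G1 X109.7418 Y35.2406
G1 X59.6881 Y35.2406
G1 X59.6881 Y68.3893
M5
G00 X76.4015 Y66.2163
M3 S296
G1 X147.1394 Y66.2163 F3626
G1 X147.1394 Y19.1310
G1 X76.4015 Y19.1310
G1 X76.4015 Y66.2163
M5
G00 X56.7008 Y9.7884
M3 S758
G1 X133.2981 Y28.1060 F1108
M5
G00 X0.0000 Y0.0000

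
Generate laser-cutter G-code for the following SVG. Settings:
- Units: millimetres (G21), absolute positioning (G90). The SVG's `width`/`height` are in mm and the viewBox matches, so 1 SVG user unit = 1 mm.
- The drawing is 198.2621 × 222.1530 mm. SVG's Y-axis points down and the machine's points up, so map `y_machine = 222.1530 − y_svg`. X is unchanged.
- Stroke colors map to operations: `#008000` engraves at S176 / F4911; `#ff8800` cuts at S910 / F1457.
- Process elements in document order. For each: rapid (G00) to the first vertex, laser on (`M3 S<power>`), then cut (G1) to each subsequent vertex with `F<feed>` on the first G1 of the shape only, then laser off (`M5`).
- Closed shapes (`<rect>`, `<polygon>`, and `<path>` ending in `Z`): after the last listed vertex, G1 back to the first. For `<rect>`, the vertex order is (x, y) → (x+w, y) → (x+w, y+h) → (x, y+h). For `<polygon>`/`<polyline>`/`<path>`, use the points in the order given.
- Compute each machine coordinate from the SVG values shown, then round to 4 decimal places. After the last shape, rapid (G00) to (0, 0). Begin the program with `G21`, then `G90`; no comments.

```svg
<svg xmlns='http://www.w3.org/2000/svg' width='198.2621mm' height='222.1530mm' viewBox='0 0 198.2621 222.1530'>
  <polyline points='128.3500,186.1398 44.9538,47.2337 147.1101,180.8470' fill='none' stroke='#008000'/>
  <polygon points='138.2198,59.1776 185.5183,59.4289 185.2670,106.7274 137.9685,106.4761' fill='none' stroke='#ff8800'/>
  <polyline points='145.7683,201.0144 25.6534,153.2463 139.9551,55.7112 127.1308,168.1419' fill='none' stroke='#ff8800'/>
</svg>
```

viewBox `0 0 198.2621 222.1530` with mm width/height → 1 unit = 1 mm. Flip: y_m = 222.1530 − y_svg.

**Shape 1** — `<polyline>` open polyline, stroke `#008000` → engrave (S176, F4911). Machine vertices: (128.3500,36.0132) → (44.9538,174.9193) → (147.1101,41.3060). Open path.

**Shape 2** — `<polygon>` regular polygon, stroke `#ff8800` → cut (S910, F1457). Machine vertices: (138.2198,162.9754) → (185.5183,162.7241) → (185.2670,115.4256) → (137.9685,115.6769) → (138.2198,162.9754). Closed: final G1 returns to the first vertex.

**Shape 3** — `<polyline>` open polyline, stroke `#ff8800` → cut (S910, F1457). Machine vertices: (145.7683,21.1386) → (25.6534,68.9067) → (139.9551,166.4418) → (127.1308,54.0111). Open path.

G21
G90
G00 X128.3500 Y36.0132
M3 S176
G1 X44.9538 Y174.9193 F4911
G1 X147.1101 Y41.3060
M5
G00 X138.2198 Y162.9754
M3 S910
G1 X185.5183 Y162.7241 F1457
G1 X185.2670 Y115.4256
G1 X137.9685 Y115.6769
G1 X138.2198 Y162.9754
M5
G00 X145.7683 Y21.1386
M3 S910
G1 X25.6534 Y68.9067 F1457
G1 X139.9551 Y166.4418
G1 X127.1308 Y54.0111
M5
G00 X0.0000 Y0.0000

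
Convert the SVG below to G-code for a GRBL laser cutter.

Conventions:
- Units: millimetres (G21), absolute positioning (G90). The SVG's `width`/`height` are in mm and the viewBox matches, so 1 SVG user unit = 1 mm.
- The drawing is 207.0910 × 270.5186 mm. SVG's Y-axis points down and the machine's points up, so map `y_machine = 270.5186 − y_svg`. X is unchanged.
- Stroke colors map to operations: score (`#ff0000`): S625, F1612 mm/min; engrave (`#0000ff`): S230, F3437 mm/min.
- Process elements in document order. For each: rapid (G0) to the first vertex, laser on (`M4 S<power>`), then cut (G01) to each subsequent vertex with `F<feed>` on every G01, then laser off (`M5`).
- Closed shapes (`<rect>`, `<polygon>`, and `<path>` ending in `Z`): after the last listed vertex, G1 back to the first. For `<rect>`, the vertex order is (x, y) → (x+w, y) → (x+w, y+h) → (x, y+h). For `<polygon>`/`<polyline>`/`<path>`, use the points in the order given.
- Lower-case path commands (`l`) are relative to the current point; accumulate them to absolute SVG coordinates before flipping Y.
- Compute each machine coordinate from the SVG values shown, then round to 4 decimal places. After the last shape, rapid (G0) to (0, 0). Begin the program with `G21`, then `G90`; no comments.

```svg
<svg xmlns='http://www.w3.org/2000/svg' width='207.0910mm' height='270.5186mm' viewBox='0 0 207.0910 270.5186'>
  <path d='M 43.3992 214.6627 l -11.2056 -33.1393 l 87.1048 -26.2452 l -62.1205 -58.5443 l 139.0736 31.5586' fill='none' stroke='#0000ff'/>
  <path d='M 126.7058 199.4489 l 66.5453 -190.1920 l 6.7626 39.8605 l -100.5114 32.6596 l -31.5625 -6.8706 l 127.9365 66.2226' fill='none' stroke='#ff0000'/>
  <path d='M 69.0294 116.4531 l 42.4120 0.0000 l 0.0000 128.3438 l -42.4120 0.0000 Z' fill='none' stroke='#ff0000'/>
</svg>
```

G21
G90
G0 X43.3992 Y55.8559
M4 S230
G01 X32.1936 Y88.9952 F3437
G01 X119.2984 Y115.2404 F3437
G01 X57.1779 Y173.7847 F3437
G01 X196.2515 Y142.2261 F3437
M5
G0 X126.7058 Y71.0697
M4 S625
G01 X193.2511 Y261.2617 F1612
G01 X200.0137 Y221.4012 F1612
G01 X99.5023 Y188.7416 F1612
G01 X67.9398 Y195.6122 F1612
G01 X195.8763 Y129.3896 F1612
M5
G0 X69.0294 Y154.0655
M4 S625
G01 X111.4414 Y154.0655 F1612
G01 X111.4414 Y25.7217 F1612
G01 X69.0294 Y25.7217 F1612
G01 X69.0294 Y154.0655 F1612
M5
G0 X0.0000 Y0.0000

Since the viewBox matches the mm dimensions, user units are millimetres directly. The only transform is the Y-flip y_m = 270.5186 − y_svg.

Shape 1 is a open polyline drawn with `<path>`. Its stroke #0000ff means engrave at S230, F3437. After flipping Y the toolpath is (43.3992,55.8559) → (32.1936,88.9952) → (119.2984,115.2404) → (57.1779,173.7847) → (196.2515,142.2261).

Shape 2 is a open polyline drawn with `<path>`. Its stroke #ff0000 means score at S625, F1612. After flipping Y the toolpath is (126.7058,71.0697) → (193.2511,261.2617) → (200.0137,221.4012) → (99.5023,188.7416) → (67.9398,195.6122) → (195.8763,129.3896).

Shape 3 is a rectangle drawn with `<path>`. Its stroke #ff0000 means score at S625, F1612. After flipping Y the toolpath is (69.0294,154.0655) → (111.4414,154.0655) → (111.4414,25.7217) → (69.0294,25.7217) → (69.0294,154.0655), returning to the start.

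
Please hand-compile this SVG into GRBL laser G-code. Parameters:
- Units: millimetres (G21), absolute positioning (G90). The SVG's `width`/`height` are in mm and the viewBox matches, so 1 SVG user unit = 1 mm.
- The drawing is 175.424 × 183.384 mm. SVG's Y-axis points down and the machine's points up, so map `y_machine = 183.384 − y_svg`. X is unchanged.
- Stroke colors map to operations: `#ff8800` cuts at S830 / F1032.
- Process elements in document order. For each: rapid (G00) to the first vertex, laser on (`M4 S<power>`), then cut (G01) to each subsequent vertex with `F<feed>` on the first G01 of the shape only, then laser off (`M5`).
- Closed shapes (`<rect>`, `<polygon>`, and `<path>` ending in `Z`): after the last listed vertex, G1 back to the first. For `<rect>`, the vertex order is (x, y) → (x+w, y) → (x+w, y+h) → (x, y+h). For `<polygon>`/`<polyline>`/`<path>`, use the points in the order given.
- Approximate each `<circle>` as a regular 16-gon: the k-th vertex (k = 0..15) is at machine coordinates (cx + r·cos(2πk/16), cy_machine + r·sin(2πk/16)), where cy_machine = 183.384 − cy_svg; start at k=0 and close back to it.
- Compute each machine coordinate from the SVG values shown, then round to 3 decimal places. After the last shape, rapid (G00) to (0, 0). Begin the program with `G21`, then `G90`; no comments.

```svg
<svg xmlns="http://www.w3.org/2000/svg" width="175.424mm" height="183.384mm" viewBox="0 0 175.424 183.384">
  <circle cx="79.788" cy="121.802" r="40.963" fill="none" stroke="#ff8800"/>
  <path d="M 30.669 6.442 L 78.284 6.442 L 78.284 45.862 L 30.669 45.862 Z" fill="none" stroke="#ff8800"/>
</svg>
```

G21
G90
G00 X120.751 Y61.582
M4 S830
G01 X117.633 Y77.258 F1032
G01 X108.753 Y90.547
G01 X95.464 Y99.427
G01 X79.788 Y102.545
G01 X64.112 Y99.427
G01 X50.823 Y90.547
G01 X41.943 Y77.258
G01 X38.825 Y61.582
G01 X41.943 Y45.906
G01 X50.823 Y32.617
G01 X64.112 Y23.737
G01 X79.788 Y20.619
G01 X95.464 Y23.737
G01 X108.753 Y32.617
G01 X117.633 Y45.906
G01 X120.751 Y61.582
M5
G00 X30.669 Y176.942
M4 S830
G01 X78.284 Y176.942 F1032
G01 X78.284 Y137.522
G01 X30.669 Y137.522
G01 X30.669 Y176.942
M5
G00 X0.000 Y0.000

viewBox `0 0 175.424 183.384` with mm width/height → 1 unit = 1 mm. Flip: y_m = 183.384 − y_svg.

**Shape 1** — `<circle>` circle, stroke `#ff8800` → cut (S830, F1032). Machine vertices: (120.751,61.582) → (117.633,77.258) → (108.753,90.547) → (95.464,99.427) → (79.788,102.545) → (64.112,99.427) → (50.823,90.547) → (41.943,77.258) → (38.825,61.582) → (41.943,45.906) → (50.823,32.617) → (64.112,23.737) → (79.788,20.619) → (95.464,23.737) → (108.753,32.617) → (117.633,45.906) → (120.751,61.582). Closed: final G1 returns to the first vertex.

**Shape 2** — `<path>` rectangle, stroke `#ff8800` → cut (S830, F1032). Machine vertices: (30.669,176.942) → (78.284,176.942) → (78.284,137.522) → (30.669,137.522) → (30.669,176.942). Closed: final G1 returns to the first vertex.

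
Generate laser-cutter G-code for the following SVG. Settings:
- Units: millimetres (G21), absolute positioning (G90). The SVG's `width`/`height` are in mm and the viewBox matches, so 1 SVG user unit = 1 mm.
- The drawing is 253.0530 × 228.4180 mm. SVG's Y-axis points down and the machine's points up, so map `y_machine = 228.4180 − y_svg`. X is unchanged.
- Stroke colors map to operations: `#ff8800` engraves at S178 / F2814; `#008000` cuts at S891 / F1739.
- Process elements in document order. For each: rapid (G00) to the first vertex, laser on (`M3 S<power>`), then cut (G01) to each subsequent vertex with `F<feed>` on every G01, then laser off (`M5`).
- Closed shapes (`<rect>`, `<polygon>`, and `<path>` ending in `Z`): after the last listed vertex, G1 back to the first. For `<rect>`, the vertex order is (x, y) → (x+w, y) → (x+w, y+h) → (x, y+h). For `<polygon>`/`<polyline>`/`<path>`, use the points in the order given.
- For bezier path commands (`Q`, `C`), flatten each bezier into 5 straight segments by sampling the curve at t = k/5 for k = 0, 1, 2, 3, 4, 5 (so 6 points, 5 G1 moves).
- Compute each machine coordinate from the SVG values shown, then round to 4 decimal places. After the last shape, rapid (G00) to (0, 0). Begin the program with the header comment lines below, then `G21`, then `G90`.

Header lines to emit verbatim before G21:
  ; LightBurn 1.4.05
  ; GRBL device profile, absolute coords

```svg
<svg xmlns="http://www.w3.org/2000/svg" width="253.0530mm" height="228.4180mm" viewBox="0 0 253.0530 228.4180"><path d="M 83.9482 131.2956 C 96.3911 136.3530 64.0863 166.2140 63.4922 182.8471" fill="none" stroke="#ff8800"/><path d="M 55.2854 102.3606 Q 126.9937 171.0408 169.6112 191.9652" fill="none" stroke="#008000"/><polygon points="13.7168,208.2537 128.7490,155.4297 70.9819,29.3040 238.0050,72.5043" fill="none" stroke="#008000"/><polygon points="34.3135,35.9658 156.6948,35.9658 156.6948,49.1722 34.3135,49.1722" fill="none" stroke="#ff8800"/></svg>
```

; LightBurn 1.4.05
; GRBL device profile, absolute coords
G21
G90
G00 X83.9482 Y97.1224
M3 S178
G01 X86.6559 Y91.4158 F2814
G01 X82.2941 Y81.5818 F2814
G01 X74.5329 Y69.4460 F2814
G01 X67.0423 Y56.8339 F2814
G01 X63.4922 Y45.5709 F2814
M5
G00 X55.2854 Y126.0574
M3 S891
G01 X82.8051 Y100.4956 F1739
G01 X107.9975 Y78.7542 F1739
G01 X130.8627 Y60.8332 F1739
G01 X151.4006 Y46.7328 F1739
G01 X169.6112 Y36.4528 F1739
M5
G00 X13.7168 Y20.1643
M3 S891
G01 X128.7490 Y72.9883 F1739
G01 X70.9819 Y199.1140 F1739
G01 X238.0050 Y155.9137 F1739
G01 X13.7168 Y20.1643 F1739
M5
G00 X34.3135 Y192.4522
M3 S178
G01 X156.6948 Y192.4522 F2814
G01 X156.6948 Y179.2458 F2814
G01 X34.3135 Y179.2458 F2814
G01 X34.3135 Y192.4522 F2814
M5
G00 X0.0000 Y0.0000

Since the viewBox matches the mm dimensions, user units are millimetres directly. The only transform is the Y-flip y_m = 228.4180 − y_svg.

Shape 1 is a cubic bezier drawn with `<path>`. Its stroke #ff8800 means engrave at S178, F2814. After flipping Y the toolpath is (83.9482,97.1224) → (86.6559,91.4158) → (82.2941,81.5818) → (74.5329,69.4460) → (67.0423,56.8339) → (63.4922,45.5709).

Shape 2 is a quadratic bezier drawn with `<path>`. Its stroke #008000 means cut at S891, F1739. After flipping Y the toolpath is (55.2854,126.0574) → (82.8051,100.4956) → (107.9975,78.7542) → (130.8627,60.8332) → (151.4006,46.7328) → (169.6112,36.4528).

Shape 3 is a closed polygon drawn with `<polygon>`. Its stroke #008000 means cut at S891, F1739. After flipping Y the toolpath is (13.7168,20.1643) → (128.7490,72.9883) → (70.9819,199.1140) → (238.0050,155.9137) → (13.7168,20.1643), returning to the start.

Shape 4 is a rectangle drawn with `<polygon>`. Its stroke #ff8800 means engrave at S178, F2814. After flipping Y the toolpath is (34.3135,192.4522) → (156.6948,192.4522) → (156.6948,179.2458) → (34.3135,179.2458) → (34.3135,192.4522), returning to the start.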